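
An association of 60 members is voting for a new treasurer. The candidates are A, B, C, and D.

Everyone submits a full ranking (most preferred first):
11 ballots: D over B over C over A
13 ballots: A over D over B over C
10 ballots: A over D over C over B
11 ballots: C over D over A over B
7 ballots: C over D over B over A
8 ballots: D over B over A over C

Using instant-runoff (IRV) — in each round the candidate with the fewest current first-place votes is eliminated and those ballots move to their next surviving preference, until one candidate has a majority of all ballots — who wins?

D

Round 1: A 23, B 0, C 18, D 19. B eliminated.
Round 2: A 23, C 18, D 19. C eliminated.
Round 3: A 23, D 37. D has a majority (≥31).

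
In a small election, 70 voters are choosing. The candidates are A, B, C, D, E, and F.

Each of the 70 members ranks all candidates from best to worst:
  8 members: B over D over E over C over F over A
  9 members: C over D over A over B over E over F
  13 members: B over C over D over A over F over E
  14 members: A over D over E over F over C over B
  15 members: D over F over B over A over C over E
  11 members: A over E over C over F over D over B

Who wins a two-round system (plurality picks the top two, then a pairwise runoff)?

Round 1 first-place votes: A 25, B 21, C 9, D 15, E 0, F 0. A and B advance.
Runoff: A is ranked above B on 34 ballots, B above A on 36.

B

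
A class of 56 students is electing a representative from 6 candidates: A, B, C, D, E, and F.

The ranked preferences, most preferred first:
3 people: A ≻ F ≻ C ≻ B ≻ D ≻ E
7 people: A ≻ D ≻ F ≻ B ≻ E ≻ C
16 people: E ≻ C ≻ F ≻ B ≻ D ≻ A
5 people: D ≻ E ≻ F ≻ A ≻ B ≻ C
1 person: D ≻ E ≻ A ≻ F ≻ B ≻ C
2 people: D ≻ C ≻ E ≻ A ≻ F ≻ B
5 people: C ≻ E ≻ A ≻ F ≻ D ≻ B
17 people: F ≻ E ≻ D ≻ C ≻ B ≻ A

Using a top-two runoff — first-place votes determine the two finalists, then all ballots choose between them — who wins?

E

Round 1 first-place votes: A 10, B 0, C 5, D 8, E 16, F 17. F and E advance.
Runoff: F is ranked above E on 27 ballots, E above F on 29.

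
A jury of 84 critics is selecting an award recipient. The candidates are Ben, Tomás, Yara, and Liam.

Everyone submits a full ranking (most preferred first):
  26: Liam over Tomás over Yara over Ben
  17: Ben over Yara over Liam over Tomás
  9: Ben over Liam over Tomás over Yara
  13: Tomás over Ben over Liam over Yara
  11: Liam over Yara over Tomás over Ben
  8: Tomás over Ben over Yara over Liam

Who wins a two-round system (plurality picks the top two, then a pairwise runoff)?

Ben

Round 1 first-place votes: Ben 26, Tomás 21, Yara 0, Liam 37. Liam and Ben advance.
Runoff: Liam is ranked above Ben on 37 ballots, Ben above Liam on 47.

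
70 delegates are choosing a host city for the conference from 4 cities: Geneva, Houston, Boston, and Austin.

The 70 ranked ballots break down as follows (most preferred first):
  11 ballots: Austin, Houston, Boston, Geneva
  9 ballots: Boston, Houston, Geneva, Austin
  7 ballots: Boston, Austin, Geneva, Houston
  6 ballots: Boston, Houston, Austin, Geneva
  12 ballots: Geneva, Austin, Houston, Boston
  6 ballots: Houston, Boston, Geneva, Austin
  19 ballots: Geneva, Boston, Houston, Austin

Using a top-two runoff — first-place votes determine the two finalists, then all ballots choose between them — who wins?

Boston

Round 1 first-place votes: Geneva 31, Houston 6, Boston 22, Austin 11. Geneva and Boston advance.
Runoff: Geneva is ranked above Boston on 31 ballots, Boston above Geneva on 39.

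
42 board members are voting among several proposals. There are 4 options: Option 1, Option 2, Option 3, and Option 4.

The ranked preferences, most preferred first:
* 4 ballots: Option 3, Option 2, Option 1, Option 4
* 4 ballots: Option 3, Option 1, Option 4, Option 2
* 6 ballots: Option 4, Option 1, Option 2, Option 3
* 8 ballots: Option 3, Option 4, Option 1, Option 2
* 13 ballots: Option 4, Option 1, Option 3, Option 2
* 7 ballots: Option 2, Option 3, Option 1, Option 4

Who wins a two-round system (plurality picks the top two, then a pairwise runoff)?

Option 3

Round 1 first-place votes: Option 1 0, Option 2 7, Option 3 16, Option 4 19. Option 4 and Option 3 advance.
Runoff: Option 4 is ranked above Option 3 on 19 ballots, Option 3 above Option 4 on 23.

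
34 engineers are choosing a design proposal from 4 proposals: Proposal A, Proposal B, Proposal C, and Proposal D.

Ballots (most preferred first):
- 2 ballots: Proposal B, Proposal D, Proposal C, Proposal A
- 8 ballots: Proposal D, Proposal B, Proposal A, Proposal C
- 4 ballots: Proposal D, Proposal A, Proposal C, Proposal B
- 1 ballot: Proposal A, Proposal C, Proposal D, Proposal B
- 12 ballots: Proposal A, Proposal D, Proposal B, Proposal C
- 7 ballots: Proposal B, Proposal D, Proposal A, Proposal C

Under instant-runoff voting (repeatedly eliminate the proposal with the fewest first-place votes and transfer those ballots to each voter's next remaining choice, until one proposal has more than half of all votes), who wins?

Proposal D

Round 1: Proposal A 13, Proposal B 9, Proposal C 0, Proposal D 12. Proposal C eliminated.
Round 2: Proposal A 13, Proposal B 9, Proposal D 12. Proposal B eliminated.
Round 3: Proposal A 13, Proposal D 21. Proposal D has a majority (≥18).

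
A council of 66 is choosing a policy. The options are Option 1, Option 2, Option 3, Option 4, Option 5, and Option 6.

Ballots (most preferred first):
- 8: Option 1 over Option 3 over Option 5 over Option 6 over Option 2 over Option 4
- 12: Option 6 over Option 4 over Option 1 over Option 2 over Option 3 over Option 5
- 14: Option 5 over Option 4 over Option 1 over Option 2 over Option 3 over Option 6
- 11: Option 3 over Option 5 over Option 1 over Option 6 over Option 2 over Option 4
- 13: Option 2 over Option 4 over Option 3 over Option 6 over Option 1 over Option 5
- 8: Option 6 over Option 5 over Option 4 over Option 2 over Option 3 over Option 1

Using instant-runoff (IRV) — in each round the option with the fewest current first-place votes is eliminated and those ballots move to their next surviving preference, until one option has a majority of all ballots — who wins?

Round 1: Option 1 8, Option 2 13, Option 3 11, Option 4 0, Option 5 14, Option 6 20. Option 4 eliminated.
Round 2: Option 1 8, Option 2 13, Option 3 11, Option 5 14, Option 6 20. Option 1 eliminated.
Round 3: Option 2 13, Option 3 19, Option 5 14, Option 6 20. Option 2 eliminated.
Round 4: Option 3 32, Option 5 14, Option 6 20. Option 5 eliminated.
Round 5: Option 3 46, Option 6 20. Option 3 has a majority (≥34).

Option 3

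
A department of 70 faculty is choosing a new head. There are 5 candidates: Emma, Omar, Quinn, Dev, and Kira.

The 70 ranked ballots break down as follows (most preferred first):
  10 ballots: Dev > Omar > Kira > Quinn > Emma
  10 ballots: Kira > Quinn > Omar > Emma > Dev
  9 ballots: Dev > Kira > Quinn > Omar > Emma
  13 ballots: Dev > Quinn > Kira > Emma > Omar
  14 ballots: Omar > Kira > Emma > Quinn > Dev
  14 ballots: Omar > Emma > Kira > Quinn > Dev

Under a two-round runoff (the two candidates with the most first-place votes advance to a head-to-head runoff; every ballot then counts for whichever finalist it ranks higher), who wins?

Omar

Round 1 first-place votes: Emma 0, Omar 28, Quinn 0, Dev 32, Kira 10. Dev and Omar advance.
Runoff: Dev is ranked above Omar on 32 ballots, Omar above Dev on 38.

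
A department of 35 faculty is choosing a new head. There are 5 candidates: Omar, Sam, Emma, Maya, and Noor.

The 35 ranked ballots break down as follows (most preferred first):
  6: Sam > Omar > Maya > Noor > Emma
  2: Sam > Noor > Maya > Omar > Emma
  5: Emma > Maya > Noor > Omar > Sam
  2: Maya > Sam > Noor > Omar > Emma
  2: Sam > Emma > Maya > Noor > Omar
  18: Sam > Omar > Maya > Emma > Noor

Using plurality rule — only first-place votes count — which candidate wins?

First-place votes: Omar 0, Sam 28, Emma 5, Maya 2, Noor 0.

Sam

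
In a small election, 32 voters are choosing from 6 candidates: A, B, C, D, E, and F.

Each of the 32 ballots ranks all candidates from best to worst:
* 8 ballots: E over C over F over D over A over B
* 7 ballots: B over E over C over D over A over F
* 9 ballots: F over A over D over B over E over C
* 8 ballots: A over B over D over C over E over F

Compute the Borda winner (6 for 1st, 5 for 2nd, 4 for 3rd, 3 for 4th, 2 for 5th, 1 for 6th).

A

A: 8×2 + 7×2 + 9×5 + 8×6 = 123
B: 8×1 + 7×6 + 9×3 + 8×5 = 117
C: 8×5 + 7×4 + 9×1 + 8×3 = 101
D: 8×3 + 7×3 + 9×4 + 8×4 = 113
E: 8×6 + 7×5 + 9×2 + 8×2 = 117
F: 8×4 + 7×1 + 9×6 + 8×1 = 101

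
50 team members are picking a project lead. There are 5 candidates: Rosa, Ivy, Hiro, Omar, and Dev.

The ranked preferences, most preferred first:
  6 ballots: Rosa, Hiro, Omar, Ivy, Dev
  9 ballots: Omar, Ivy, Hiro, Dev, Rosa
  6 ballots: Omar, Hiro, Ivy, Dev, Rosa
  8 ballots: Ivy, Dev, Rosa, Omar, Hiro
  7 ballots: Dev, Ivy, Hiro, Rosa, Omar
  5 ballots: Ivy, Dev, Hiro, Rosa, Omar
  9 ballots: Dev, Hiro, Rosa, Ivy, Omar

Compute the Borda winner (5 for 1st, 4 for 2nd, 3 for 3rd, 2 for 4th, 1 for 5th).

Rosa: 6×5 + 9×1 + 6×1 + 8×3 + 7×2 + 5×2 + 9×3 = 120
Ivy: 6×2 + 9×4 + 6×3 + 8×5 + 7×4 + 5×5 + 9×2 = 177
Hiro: 6×4 + 9×3 + 6×4 + 8×1 + 7×3 + 5×3 + 9×4 = 155
Omar: 6×3 + 9×5 + 6×5 + 8×2 + 7×1 + 5×1 + 9×1 = 130
Dev: 6×1 + 9×2 + 6×2 + 8×4 + 7×5 + 5×4 + 9×5 = 168

Ivy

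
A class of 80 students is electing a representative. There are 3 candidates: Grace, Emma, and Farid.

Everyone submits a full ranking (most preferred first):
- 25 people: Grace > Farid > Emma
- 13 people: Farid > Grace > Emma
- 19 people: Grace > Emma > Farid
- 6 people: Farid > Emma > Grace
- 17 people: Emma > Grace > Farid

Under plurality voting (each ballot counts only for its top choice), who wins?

Grace

First-place votes: Grace 44, Emma 17, Farid 19.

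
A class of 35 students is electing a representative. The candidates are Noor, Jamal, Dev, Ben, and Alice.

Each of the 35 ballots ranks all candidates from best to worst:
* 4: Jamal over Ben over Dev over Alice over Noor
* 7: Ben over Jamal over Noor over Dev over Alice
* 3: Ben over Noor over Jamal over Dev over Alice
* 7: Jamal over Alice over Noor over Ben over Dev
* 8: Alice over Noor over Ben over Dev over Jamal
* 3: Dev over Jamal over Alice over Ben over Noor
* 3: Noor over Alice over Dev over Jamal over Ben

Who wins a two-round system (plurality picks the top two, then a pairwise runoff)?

Round 1 first-place votes: Noor 3, Jamal 11, Dev 3, Ben 10, Alice 8. Jamal and Ben advance.
Runoff: Jamal is ranked above Ben on 17 ballots, Ben above Jamal on 18.

Ben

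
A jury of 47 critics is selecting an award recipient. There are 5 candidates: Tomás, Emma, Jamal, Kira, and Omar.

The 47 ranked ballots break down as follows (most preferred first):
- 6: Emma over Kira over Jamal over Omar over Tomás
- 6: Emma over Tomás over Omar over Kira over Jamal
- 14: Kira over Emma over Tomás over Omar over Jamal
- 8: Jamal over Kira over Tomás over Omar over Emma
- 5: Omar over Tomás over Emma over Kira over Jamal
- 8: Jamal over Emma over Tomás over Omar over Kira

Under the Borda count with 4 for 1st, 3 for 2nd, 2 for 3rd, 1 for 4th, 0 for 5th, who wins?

Emma

Tomás: 6×0 + 6×3 + 14×2 + 8×2 + 5×3 + 8×2 = 93
Emma: 6×4 + 6×4 + 14×3 + 8×0 + 5×2 + 8×3 = 124
Jamal: 6×2 + 6×0 + 14×0 + 8×4 + 5×0 + 8×4 = 76
Kira: 6×3 + 6×1 + 14×4 + 8×3 + 5×1 + 8×0 = 109
Omar: 6×1 + 6×2 + 14×1 + 8×1 + 5×4 + 8×1 = 68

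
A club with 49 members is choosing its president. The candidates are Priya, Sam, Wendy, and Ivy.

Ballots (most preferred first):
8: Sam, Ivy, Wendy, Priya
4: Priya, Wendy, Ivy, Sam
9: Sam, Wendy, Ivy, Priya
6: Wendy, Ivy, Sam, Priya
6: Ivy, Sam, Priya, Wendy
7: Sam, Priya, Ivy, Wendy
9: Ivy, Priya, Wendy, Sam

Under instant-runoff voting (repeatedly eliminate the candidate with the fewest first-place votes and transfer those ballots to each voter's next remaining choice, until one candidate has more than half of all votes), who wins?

Round 1: Priya 4, Sam 24, Wendy 6, Ivy 15. Priya eliminated.
Round 2: Sam 24, Wendy 10, Ivy 15. Wendy eliminated.
Round 3: Sam 24, Ivy 25. Ivy has a majority (≥25).

Ivy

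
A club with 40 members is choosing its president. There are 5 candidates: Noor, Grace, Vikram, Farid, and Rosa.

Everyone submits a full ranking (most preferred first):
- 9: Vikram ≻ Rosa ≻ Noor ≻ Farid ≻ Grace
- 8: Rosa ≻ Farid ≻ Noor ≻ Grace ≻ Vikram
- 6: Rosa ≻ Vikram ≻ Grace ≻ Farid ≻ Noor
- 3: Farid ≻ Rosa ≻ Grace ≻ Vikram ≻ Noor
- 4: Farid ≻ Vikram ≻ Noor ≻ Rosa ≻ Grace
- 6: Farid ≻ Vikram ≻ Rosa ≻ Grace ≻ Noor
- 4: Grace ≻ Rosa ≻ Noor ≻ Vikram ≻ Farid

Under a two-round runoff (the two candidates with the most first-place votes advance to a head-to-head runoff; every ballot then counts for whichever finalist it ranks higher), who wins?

Round 1 first-place votes: Noor 0, Grace 4, Vikram 9, Farid 13, Rosa 14. Rosa and Farid advance.
Runoff: Rosa is ranked above Farid on 27 ballots, Farid above Rosa on 13.

Rosa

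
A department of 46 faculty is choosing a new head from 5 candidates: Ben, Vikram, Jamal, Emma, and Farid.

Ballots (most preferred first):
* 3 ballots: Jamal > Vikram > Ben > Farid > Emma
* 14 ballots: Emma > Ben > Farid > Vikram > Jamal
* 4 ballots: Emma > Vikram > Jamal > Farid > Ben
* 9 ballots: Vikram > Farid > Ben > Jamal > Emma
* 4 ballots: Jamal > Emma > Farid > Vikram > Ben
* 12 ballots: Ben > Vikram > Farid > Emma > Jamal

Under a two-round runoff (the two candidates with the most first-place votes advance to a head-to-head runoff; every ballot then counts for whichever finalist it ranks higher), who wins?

Ben

Round 1 first-place votes: Ben 12, Vikram 9, Jamal 7, Emma 18, Farid 0. Emma and Ben advance.
Runoff: Emma is ranked above Ben on 22 ballots, Ben above Emma on 24.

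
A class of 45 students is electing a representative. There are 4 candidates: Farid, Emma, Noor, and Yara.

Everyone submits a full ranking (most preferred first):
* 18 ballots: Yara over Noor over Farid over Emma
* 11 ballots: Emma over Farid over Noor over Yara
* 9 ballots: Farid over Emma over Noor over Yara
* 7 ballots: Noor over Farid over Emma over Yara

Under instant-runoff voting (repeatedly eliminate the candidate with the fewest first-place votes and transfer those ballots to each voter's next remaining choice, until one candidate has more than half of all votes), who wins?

Round 1: Farid 9, Emma 11, Noor 7, Yara 18. Noor eliminated.
Round 2: Farid 16, Emma 11, Yara 18. Emma eliminated.
Round 3: Farid 27, Yara 18. Farid has a majority (≥23).

Farid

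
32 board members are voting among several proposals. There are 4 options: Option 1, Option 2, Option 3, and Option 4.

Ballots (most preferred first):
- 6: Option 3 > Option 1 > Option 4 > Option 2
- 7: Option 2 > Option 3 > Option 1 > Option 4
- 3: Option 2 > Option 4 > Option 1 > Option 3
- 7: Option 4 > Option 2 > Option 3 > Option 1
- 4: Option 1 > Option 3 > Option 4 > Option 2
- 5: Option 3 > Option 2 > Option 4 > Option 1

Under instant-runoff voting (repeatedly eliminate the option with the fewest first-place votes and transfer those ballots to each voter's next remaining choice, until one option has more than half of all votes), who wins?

Round 1: Option 1 4, Option 2 10, Option 3 11, Option 4 7. Option 1 eliminated.
Round 2: Option 2 10, Option 3 15, Option 4 7. Option 4 eliminated.
Round 3: Option 2 17, Option 3 15. Option 2 has a majority (≥17).

Option 2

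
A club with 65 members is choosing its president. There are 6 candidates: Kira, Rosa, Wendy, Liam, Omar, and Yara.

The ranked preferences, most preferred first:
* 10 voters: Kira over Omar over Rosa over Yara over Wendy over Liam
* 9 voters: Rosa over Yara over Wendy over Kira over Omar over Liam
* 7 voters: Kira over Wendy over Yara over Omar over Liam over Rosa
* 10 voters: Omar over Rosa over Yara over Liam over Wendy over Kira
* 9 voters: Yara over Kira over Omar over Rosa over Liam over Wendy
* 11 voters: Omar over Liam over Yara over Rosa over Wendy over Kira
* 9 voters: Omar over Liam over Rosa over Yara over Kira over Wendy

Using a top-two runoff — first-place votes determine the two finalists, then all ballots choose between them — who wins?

Kira

Round 1 first-place votes: Kira 17, Rosa 9, Wendy 0, Liam 0, Omar 30, Yara 9. Omar and Kira advance.
Runoff: Omar is ranked above Kira on 30 ballots, Kira above Omar on 35.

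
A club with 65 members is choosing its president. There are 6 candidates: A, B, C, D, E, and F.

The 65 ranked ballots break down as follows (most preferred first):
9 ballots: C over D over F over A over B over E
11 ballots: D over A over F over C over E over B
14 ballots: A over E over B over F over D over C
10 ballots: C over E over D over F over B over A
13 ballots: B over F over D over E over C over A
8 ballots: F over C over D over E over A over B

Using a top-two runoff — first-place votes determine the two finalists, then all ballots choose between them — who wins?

C

Round 1 first-place votes: A 14, B 13, C 19, D 11, E 0, F 8. C and A advance.
Runoff: C is ranked above A on 40 ballots, A above C on 25.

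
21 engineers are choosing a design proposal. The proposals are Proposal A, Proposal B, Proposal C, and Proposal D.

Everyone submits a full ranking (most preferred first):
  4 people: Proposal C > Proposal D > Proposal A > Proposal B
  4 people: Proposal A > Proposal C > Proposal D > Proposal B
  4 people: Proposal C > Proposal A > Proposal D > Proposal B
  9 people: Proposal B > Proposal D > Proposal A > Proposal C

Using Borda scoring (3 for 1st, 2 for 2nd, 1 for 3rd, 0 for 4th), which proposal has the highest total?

Proposal A: 4×1 + 4×3 + 4×2 + 9×1 = 33
Proposal B: 4×0 + 4×0 + 4×0 + 9×3 = 27
Proposal C: 4×3 + 4×2 + 4×3 + 9×0 = 32
Proposal D: 4×2 + 4×1 + 4×1 + 9×2 = 34

Proposal D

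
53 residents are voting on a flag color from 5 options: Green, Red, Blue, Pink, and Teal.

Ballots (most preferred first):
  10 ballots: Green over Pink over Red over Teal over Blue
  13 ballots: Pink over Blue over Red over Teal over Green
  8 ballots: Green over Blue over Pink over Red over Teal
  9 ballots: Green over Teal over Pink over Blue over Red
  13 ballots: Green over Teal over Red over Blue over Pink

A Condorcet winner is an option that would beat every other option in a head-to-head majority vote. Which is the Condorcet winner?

Green

Green vs Red: 40–13
Green vs Blue: 40–13
Green vs Pink: 40–13
Green vs Teal: 40–13
Green beats every other option.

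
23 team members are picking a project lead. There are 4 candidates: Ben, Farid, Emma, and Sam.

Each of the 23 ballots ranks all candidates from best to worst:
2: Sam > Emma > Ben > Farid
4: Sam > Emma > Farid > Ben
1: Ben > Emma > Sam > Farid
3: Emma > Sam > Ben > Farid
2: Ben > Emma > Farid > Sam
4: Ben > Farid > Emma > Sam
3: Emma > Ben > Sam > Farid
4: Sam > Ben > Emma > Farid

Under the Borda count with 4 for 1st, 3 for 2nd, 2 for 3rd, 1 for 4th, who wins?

Emma

Ben: 2×2 + 4×1 + 1×4 + 3×2 + 2×4 + 4×4 + 3×3 + 4×3 = 63
Farid: 2×1 + 4×2 + 1×1 + 3×1 + 2×2 + 4×3 + 3×1 + 4×1 = 37
Emma: 2×3 + 4×3 + 1×3 + 3×4 + 2×3 + 4×2 + 3×4 + 4×2 = 67
Sam: 2×4 + 4×4 + 1×2 + 3×3 + 2×1 + 4×1 + 3×2 + 4×4 = 63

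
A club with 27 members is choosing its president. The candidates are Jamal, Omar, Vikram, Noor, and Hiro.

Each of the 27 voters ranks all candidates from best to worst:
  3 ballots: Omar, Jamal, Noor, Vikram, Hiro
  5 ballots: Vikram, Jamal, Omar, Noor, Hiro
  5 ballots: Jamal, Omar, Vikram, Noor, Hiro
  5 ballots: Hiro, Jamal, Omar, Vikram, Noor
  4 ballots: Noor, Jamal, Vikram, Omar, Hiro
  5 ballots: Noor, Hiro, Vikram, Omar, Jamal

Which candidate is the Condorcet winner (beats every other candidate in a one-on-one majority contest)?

Jamal

Jamal vs Omar: 19–8
Jamal vs Vikram: 17–10
Jamal vs Noor: 18–9
Jamal vs Hiro: 17–10
Jamal beats every other candidate.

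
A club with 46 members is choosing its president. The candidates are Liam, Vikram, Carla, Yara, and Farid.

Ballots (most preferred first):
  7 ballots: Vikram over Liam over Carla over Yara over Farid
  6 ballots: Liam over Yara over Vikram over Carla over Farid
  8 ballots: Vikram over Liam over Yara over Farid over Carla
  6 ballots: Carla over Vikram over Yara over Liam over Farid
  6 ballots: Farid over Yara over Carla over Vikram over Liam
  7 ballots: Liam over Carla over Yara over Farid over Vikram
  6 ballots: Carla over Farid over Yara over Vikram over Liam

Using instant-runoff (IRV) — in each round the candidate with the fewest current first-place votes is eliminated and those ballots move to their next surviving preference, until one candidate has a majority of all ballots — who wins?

Carla

Round 1: Liam 13, Vikram 15, Carla 12, Yara 0, Farid 6. Yara eliminated.
Round 2: Liam 13, Vikram 15, Carla 12, Farid 6. Farid eliminated.
Round 3: Liam 13, Vikram 15, Carla 18. Liam eliminated.
Round 4: Vikram 21, Carla 25. Carla has a majority (≥24).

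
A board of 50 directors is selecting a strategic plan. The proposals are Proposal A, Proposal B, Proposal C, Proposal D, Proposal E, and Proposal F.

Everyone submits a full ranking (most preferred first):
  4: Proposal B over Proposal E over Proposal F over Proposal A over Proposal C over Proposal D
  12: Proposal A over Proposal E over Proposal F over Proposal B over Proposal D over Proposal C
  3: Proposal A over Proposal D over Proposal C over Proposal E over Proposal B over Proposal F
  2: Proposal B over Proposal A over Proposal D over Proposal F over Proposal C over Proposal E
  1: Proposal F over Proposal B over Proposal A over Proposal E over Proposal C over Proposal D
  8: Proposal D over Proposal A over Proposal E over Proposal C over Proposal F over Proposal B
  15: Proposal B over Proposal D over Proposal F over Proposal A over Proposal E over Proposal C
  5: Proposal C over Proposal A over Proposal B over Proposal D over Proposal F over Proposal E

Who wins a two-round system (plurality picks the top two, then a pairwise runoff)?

Round 1 first-place votes: Proposal A 15, Proposal B 21, Proposal C 5, Proposal D 8, Proposal E 0, Proposal F 1. Proposal B and Proposal A advance.
Runoff: Proposal B is ranked above Proposal A on 22 ballots, Proposal A above Proposal B on 28.

Proposal A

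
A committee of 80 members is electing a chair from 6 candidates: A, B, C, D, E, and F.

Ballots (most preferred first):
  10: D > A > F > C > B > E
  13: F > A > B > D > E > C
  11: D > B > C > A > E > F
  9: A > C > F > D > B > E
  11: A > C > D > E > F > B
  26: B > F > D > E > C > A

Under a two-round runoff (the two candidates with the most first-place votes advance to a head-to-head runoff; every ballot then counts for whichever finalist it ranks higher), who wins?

D

Round 1 first-place votes: A 20, B 26, C 0, D 21, E 0, F 13. B and D advance.
Runoff: B is ranked above D on 39 ballots, D above B on 41.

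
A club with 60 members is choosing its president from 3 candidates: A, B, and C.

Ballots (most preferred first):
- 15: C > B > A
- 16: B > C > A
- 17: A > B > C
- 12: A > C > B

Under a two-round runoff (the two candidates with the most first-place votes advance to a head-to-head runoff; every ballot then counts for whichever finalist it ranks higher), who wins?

B

Round 1 first-place votes: A 29, B 16, C 15. A and B advance.
Runoff: A is ranked above B on 29 ballots, B above A on 31.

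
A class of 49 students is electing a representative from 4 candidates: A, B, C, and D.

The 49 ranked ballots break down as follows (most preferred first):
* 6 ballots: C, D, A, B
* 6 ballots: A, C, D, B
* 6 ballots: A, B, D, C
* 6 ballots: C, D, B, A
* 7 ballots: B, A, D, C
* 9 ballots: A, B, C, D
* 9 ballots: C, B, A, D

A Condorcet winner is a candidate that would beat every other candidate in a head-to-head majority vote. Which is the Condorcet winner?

A vs B: 27–22
A vs C: 28–21
A vs D: 37–12
A beats every other candidate.

A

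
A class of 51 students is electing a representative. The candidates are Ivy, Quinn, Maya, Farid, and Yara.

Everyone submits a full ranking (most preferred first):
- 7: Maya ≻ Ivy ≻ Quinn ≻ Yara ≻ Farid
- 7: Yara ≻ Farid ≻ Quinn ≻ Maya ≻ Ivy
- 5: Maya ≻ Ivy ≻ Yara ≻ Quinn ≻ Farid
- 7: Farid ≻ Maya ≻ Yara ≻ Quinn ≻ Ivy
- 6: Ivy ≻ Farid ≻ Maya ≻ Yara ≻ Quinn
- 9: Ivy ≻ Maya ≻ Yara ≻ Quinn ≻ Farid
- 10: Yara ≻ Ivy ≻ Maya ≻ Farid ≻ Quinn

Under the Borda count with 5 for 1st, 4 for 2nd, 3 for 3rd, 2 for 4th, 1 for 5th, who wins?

Maya

Ivy: 7×4 + 7×1 + 5×4 + 7×1 + 6×5 + 9×5 + 10×4 = 177
Quinn: 7×3 + 7×3 + 5×2 + 7×2 + 6×1 + 9×2 + 10×1 = 100
Maya: 7×5 + 7×2 + 5×5 + 7×4 + 6×3 + 9×4 + 10×3 = 186
Farid: 7×1 + 7×4 + 5×1 + 7×5 + 6×4 + 9×1 + 10×2 = 128
Yara: 7×2 + 7×5 + 5×3 + 7×3 + 6×2 + 9×3 + 10×5 = 174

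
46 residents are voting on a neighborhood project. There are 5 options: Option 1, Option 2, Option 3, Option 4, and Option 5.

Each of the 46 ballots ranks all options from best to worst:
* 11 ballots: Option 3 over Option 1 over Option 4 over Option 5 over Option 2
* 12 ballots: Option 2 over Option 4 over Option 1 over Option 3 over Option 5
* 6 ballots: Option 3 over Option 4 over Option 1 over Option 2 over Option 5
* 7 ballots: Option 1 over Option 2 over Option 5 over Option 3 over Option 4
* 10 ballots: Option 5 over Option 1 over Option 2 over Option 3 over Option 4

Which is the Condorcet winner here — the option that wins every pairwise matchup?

Option 1 vs Option 2: 34–12
Option 1 vs Option 3: 29–17
Option 1 vs Option 4: 28–18
Option 1 vs Option 5: 36–10
Option 1 beats every other option.

Option 1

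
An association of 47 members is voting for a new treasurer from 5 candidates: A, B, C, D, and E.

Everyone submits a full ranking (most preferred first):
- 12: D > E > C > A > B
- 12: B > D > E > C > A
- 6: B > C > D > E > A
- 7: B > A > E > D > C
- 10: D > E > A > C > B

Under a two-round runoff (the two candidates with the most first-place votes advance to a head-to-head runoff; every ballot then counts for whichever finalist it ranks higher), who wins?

Round 1 first-place votes: A 0, B 25, C 0, D 22, E 0. B and D advance.
Runoff: B is ranked above D on 25 ballots, D above B on 22.

B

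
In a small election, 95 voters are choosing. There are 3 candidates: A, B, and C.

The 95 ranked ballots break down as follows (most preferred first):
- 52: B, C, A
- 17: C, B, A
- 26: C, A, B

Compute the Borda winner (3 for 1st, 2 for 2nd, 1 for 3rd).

A: 52×1 + 17×1 + 26×2 = 121
B: 52×3 + 17×2 + 26×1 = 216
C: 52×2 + 17×3 + 26×3 = 233

C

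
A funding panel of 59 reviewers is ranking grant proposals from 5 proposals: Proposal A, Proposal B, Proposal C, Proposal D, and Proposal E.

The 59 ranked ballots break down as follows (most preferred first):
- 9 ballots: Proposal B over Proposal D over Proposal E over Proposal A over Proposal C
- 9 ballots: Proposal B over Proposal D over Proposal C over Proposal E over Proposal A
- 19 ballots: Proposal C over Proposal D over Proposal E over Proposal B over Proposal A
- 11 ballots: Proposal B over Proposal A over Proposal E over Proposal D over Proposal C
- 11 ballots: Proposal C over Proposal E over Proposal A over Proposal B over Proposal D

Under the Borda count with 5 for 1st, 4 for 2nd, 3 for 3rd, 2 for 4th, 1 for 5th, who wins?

Proposal B

Proposal A: 9×2 + 9×1 + 19×1 + 11×4 + 11×3 = 123
Proposal B: 9×5 + 9×5 + 19×2 + 11×5 + 11×2 = 205
Proposal C: 9×1 + 9×3 + 19×5 + 11×1 + 11×5 = 197
Proposal D: 9×4 + 9×4 + 19×4 + 11×2 + 11×1 = 181
Proposal E: 9×3 + 9×2 + 19×3 + 11×3 + 11×4 = 179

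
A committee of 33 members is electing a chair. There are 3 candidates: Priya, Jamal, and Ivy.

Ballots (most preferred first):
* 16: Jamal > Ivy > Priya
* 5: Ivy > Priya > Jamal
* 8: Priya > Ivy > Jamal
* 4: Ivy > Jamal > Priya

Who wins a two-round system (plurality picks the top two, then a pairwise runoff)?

Ivy

Round 1 first-place votes: Priya 8, Jamal 16, Ivy 9. Jamal and Ivy advance.
Runoff: Jamal is ranked above Ivy on 16 ballots, Ivy above Jamal on 17.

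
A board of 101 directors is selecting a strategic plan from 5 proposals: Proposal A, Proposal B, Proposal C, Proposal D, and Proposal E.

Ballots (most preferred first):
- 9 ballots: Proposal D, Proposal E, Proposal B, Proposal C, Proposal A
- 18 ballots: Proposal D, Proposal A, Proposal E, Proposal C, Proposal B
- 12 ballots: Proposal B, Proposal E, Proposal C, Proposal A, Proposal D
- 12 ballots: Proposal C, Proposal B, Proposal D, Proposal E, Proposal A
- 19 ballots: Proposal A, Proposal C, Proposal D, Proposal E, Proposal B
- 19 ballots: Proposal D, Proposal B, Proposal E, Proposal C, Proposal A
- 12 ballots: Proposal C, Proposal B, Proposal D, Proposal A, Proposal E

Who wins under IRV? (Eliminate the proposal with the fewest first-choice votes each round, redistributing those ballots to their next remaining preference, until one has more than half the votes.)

Proposal C

Round 1: Proposal A 19, Proposal B 12, Proposal C 24, Proposal D 46, Proposal E 0. Proposal E eliminated.
Round 2: Proposal A 19, Proposal B 12, Proposal C 24, Proposal D 46. Proposal B eliminated.
Round 3: Proposal A 19, Proposal C 36, Proposal D 46. Proposal A eliminated.
Round 4: Proposal C 55, Proposal D 46. Proposal C has a majority (≥51).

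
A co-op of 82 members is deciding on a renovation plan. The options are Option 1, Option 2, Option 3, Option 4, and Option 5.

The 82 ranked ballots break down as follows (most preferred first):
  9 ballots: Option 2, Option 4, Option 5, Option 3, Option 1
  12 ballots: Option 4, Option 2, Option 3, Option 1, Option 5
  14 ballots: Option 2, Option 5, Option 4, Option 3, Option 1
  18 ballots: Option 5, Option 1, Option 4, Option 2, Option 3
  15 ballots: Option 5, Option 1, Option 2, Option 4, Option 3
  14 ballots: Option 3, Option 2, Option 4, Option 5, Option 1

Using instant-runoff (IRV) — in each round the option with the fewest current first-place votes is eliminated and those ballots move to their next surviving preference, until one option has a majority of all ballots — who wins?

Round 1: Option 1 0, Option 2 23, Option 3 14, Option 4 12, Option 5 33. Option 1 eliminated.
Round 2: Option 2 23, Option 3 14, Option 4 12, Option 5 33. Option 4 eliminated.
Round 3: Option 2 35, Option 3 14, Option 5 33. Option 3 eliminated.
Round 4: Option 2 49, Option 5 33. Option 2 has a majority (≥42).

Option 2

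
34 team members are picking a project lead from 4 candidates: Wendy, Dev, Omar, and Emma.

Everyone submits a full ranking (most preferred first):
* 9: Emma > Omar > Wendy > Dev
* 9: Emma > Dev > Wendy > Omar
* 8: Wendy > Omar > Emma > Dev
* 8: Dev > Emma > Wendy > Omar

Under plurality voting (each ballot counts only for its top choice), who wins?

Emma

First-place votes: Wendy 8, Dev 8, Omar 0, Emma 18.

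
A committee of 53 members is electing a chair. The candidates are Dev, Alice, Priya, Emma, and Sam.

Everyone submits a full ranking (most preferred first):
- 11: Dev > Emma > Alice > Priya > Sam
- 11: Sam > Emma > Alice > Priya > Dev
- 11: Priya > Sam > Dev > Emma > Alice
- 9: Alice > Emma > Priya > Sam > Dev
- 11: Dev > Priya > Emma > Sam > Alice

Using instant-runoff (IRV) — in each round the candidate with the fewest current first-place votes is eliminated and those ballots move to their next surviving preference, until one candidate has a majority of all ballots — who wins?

Round 1: Dev 22, Alice 9, Priya 11, Emma 0, Sam 11. Emma eliminated.
Round 2: Dev 22, Alice 9, Priya 11, Sam 11. Alice eliminated.
Round 3: Dev 22, Priya 20, Sam 11. Sam eliminated.
Round 4: Dev 22, Priya 31. Priya has a majority (≥27).

Priya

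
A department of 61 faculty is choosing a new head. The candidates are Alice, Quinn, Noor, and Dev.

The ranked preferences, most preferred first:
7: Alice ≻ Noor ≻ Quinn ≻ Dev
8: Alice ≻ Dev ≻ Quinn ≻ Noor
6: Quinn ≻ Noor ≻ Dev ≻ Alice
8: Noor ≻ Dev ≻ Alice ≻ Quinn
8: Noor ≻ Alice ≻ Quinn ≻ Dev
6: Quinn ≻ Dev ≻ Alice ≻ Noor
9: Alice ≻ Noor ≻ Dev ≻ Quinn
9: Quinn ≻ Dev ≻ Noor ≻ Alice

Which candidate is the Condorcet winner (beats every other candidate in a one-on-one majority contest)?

Noor

Noor vs Alice: 31–30
Noor vs Quinn: 32–29
Noor vs Dev: 38–23
Noor beats every other candidate.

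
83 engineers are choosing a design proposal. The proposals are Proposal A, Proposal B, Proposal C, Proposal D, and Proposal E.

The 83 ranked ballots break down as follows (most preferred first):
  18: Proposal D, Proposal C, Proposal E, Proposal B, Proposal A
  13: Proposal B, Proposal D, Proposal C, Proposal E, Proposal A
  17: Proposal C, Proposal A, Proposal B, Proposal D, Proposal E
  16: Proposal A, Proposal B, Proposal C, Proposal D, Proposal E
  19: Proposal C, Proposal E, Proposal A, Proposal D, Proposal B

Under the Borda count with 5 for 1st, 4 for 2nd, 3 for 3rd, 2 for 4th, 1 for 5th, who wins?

Proposal A: 18×1 + 13×1 + 17×4 + 16×5 + 19×3 = 236
Proposal B: 18×2 + 13×5 + 17×3 + 16×4 + 19×1 = 235
Proposal C: 18×4 + 13×3 + 17×5 + 16×3 + 19×5 = 339
Proposal D: 18×5 + 13×4 + 17×2 + 16×2 + 19×2 = 246
Proposal E: 18×3 + 13×2 + 17×1 + 16×1 + 19×4 = 189

Proposal C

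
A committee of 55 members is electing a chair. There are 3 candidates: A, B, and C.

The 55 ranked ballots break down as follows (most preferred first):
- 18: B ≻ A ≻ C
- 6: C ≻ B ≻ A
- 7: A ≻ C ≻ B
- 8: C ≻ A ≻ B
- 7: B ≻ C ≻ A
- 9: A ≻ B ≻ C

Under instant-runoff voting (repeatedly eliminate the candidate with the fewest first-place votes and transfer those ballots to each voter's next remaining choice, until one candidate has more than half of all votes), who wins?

B

Round 1: A 16, B 25, C 14. C eliminated.
Round 2: A 24, B 31. B has a majority (≥28).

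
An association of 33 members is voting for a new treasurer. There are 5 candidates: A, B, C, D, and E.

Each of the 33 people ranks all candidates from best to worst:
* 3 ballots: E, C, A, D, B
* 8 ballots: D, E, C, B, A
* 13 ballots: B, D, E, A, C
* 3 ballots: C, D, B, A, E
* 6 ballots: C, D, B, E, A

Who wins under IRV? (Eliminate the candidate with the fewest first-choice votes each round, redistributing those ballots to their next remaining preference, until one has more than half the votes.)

Round 1: A 0, B 13, C 9, D 8, E 3. A eliminated.
Round 2: B 13, C 9, D 8, E 3. E eliminated.
Round 3: B 13, C 12, D 8. D eliminated.
Round 4: B 13, C 20. C has a majority (≥17).

C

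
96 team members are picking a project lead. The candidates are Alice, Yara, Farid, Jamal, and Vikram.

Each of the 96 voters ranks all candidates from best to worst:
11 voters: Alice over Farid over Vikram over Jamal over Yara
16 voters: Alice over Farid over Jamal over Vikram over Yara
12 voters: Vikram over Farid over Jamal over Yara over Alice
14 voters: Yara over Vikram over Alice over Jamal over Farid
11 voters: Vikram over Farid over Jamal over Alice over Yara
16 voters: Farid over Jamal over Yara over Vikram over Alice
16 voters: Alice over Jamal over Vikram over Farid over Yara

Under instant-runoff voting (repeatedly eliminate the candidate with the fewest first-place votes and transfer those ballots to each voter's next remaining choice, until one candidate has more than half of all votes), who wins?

Round 1: Alice 43, Yara 14, Farid 16, Jamal 0, Vikram 23. Jamal eliminated.
Round 2: Alice 43, Yara 14, Farid 16, Vikram 23. Yara eliminated.
Round 3: Alice 43, Farid 16, Vikram 37. Farid eliminated.
Round 4: Alice 43, Vikram 53. Vikram has a majority (≥49).

Vikram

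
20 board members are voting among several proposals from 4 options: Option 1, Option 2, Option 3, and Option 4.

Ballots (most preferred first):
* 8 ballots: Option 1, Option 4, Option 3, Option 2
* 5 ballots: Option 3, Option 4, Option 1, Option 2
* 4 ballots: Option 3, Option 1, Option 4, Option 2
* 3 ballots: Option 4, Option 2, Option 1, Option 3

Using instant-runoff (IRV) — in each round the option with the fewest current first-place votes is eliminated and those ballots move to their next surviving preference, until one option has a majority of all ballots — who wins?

Round 1: Option 1 8, Option 2 0, Option 3 9, Option 4 3. Option 2 eliminated.
Round 2: Option 1 8, Option 3 9, Option 4 3. Option 4 eliminated.
Round 3: Option 1 11, Option 3 9. Option 1 has a majority (≥11).

Option 1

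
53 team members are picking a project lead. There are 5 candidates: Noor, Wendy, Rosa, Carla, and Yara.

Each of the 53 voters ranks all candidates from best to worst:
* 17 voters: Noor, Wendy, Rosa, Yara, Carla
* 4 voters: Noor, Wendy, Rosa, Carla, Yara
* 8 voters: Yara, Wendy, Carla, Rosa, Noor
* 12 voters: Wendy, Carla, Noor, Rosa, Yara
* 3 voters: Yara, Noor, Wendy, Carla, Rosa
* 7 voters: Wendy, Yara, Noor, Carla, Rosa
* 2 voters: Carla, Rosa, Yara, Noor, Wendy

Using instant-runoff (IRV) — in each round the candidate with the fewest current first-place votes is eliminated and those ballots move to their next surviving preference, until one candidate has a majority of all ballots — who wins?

Wendy

Round 1: Noor 21, Wendy 19, Rosa 0, Carla 2, Yara 11. Rosa eliminated.
Round 2: Noor 21, Wendy 19, Carla 2, Yara 11. Carla eliminated.
Round 3: Noor 21, Wendy 19, Yara 13. Yara eliminated.
Round 4: Noor 26, Wendy 27. Wendy has a majority (≥27).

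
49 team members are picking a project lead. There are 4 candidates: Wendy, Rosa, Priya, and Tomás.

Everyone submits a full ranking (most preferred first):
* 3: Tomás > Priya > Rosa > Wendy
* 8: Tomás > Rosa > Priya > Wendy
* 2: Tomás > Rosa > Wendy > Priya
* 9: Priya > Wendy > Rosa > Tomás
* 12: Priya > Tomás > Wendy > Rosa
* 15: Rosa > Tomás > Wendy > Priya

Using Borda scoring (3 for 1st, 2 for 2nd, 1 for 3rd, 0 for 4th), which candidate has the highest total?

Tomás

Wendy: 3×0 + 8×0 + 2×1 + 9×2 + 12×1 + 15×1 = 47
Rosa: 3×1 + 8×2 + 2×2 + 9×1 + 12×0 + 15×3 = 77
Priya: 3×2 + 8×1 + 2×0 + 9×3 + 12×3 + 15×0 = 77
Tomás: 3×3 + 8×3 + 2×3 + 9×0 + 12×2 + 15×2 = 93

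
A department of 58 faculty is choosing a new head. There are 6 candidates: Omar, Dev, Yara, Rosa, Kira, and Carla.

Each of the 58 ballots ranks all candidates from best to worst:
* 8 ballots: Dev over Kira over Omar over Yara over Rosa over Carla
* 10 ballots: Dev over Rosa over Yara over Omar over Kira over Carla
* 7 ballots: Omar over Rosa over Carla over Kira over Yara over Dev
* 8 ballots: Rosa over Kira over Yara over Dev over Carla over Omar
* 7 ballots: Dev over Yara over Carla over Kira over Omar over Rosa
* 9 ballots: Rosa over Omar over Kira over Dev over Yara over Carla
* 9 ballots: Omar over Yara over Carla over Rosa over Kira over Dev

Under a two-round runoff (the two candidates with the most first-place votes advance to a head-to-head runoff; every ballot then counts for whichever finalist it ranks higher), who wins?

Round 1 first-place votes: Omar 16, Dev 25, Yara 0, Rosa 17, Kira 0, Carla 0. Dev and Rosa advance.
Runoff: Dev is ranked above Rosa on 25 ballots, Rosa above Dev on 33.

Rosa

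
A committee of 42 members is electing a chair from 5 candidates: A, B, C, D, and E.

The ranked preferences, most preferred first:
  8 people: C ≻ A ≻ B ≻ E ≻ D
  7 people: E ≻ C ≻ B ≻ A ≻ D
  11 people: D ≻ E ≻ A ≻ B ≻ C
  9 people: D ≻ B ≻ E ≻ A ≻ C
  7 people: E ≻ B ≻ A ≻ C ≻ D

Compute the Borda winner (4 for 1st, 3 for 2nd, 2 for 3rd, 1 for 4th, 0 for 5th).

E

A: 8×3 + 7×1 + 11×2 + 9×1 + 7×2 = 76
B: 8×2 + 7×2 + 11×1 + 9×3 + 7×3 = 89
C: 8×4 + 7×3 + 11×0 + 9×0 + 7×1 = 60
D: 8×0 + 7×0 + 11×4 + 9×4 + 7×0 = 80
E: 8×1 + 7×4 + 11×3 + 9×2 + 7×4 = 115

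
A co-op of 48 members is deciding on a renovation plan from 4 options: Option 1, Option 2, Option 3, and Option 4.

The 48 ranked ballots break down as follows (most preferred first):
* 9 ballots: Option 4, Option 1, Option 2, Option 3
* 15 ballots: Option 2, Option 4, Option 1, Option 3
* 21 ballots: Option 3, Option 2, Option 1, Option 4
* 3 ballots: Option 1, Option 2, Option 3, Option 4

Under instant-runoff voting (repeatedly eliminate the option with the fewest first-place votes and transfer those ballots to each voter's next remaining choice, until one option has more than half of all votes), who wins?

Round 1: Option 1 3, Option 2 15, Option 3 21, Option 4 9. Option 1 eliminated.
Round 2: Option 2 18, Option 3 21, Option 4 9. Option 4 eliminated.
Round 3: Option 2 27, Option 3 21. Option 2 has a majority (≥25).

Option 2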